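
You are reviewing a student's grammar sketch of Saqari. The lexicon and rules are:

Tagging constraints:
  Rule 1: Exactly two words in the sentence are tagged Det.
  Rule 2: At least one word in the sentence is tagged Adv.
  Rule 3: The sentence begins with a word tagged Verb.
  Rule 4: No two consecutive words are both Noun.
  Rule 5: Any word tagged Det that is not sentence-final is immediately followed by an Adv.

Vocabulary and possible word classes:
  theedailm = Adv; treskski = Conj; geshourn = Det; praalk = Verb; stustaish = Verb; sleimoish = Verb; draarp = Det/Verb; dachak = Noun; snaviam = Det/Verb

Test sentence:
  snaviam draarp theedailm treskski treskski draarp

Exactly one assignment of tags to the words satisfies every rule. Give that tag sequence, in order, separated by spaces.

Candidates per position — 1:snaviam {Det,Verb}; 2:draarp {Det,Verb}; 3:theedailm {Adv}; 4:treskski {Conj}; 5:treskski {Conj}; 6:draarp {Det,Verb}.
If word 1 were Det, no tagging could satisfy rule 3; so word 1 is Verb.
If word 2 were Verb, no tagging could satisfy rule 1; so word 2 is Det.
If word 6 were Verb, no tagging could satisfy rule 1; so word 6 is Det.
The unique satisfying tagging is: Verb Det Adv Conj Conj Det.
Verifying each rule — rule 1 ✓; rule 2 ✓; rule 3 ✓; rule 4 ✓; rule 5 ✓.

Verb Det Adv Conj Conj Det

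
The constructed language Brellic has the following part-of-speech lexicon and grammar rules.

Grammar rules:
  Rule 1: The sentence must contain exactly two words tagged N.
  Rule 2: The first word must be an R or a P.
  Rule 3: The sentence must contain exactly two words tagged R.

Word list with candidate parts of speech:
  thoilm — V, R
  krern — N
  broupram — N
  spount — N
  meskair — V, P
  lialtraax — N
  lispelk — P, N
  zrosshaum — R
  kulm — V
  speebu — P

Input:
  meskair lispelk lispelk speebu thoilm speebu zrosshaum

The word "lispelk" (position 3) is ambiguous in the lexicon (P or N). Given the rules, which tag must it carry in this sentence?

N

Candidates per position — 1:meskair {V,P}; 2:lispelk {P,N}; 3:lispelk {P,N}; 4:speebu {P}; 5:thoilm {V,R}; 6:speebu {P}; 7:zrosshaum {R}.
At position 1, choosing V makes rule 2 impossible to satisfy; hence P.
At position 2, choosing P makes rule 1 impossible to satisfy; hence N.
At position 3, choosing P makes rule 1 impossible to satisfy; hence N.
At position 5, choosing V makes rule 3 impossible to satisfy; hence R.
That leaves exactly one tagging: P N N P R P R.
Check: rule 1 ✓; rule 2 ✓; rule 3 ✓.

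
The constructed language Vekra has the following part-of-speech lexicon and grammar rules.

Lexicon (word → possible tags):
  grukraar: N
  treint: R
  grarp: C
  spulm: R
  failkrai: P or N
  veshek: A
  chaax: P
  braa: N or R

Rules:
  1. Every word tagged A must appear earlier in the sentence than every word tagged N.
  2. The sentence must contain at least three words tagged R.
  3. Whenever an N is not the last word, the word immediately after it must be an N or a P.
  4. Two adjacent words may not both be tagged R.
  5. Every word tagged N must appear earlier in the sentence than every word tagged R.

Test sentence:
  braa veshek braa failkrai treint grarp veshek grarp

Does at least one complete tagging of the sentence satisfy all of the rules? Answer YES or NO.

Candidates per position — 1:braa {N,R}; 2:veshek {A}; 3:braa {N,R}; 4:failkrai {P,N}; 5:treint {R}; 6:grarp {C}; 7:veshek {A}; 8:grarp {C}.
One satisfying assignment: R A R P R C A C.
Rule-by-rule: rule 1 ok; rule 2 ok; rule 3 ok; rule 4 ok; rule 5 ok.

YES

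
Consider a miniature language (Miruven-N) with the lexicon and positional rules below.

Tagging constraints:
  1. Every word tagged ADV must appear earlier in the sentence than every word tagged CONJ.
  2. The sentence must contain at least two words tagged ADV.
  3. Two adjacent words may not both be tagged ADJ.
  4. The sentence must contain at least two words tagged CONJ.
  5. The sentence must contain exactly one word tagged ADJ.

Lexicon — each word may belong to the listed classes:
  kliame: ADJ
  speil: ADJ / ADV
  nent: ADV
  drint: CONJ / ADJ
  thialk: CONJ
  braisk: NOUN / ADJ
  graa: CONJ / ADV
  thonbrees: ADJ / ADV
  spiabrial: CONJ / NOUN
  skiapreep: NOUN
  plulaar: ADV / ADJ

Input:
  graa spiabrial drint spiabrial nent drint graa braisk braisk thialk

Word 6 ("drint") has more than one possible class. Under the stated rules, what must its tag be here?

Candidates per position — 1:graa {CONJ,ADV}; 2:spiabrial {CONJ,NOUN}; 3:drint {CONJ,ADJ}; 4:spiabrial {CONJ,NOUN}; 5:nent {ADV}; 6:drint {CONJ,ADJ}; 7:graa {CONJ,ADV}; 8:braisk {NOUN,ADJ}; 9:braisk {NOUN,ADJ}; 10:thialk {CONJ}.
Word 1 cannot be CONJ — rule 1 would then fail for every completion. It is ADV.
Word 2 cannot be CONJ — rule 1 would then fail for every completion. It is NOUN.
Word 3 cannot be CONJ — rule 1 would then fail for every completion. It is ADJ.
Word 4 cannot be CONJ — rule 1 would then fail for every completion. It is NOUN.
Word 6 cannot be ADJ — rule 5 would then fail for every completion. It is CONJ.
Word 7 cannot be ADV — rule 1 would then fail for every completion. It is CONJ.
Word 8 cannot be ADJ — rule 5 would then fail for every completion. It is NOUN.
Word 9 cannot be ADJ — rule 5 would then fail for every completion. It is NOUN.
That leaves exactly one tagging: ADV NOUN ADJ NOUN ADV CONJ CONJ NOUN NOUN CONJ.
Rule-by-rule: rule 1 holds; rule 2 holds; rule 3 holds; rule 4 holds; rule 5 holds.

CONJ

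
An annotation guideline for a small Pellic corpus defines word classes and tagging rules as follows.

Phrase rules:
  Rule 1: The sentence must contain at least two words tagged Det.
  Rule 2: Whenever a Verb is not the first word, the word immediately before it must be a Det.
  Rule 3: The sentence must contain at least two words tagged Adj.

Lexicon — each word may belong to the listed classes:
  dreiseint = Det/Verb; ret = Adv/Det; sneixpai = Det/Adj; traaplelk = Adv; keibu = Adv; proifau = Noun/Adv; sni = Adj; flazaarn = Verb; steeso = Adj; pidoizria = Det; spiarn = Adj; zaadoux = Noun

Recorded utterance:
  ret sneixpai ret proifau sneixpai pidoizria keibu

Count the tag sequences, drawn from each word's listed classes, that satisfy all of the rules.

6

Candidates per position — 1:ret {Adv,Det}; 2:sneixpai {Det,Adj}; 3:ret {Adv,Det}; 4:proifau {Noun,Adv}; 5:sneixpai {Det,Adj}; 6:pidoizria {Det}; 7:keibu {Adv}.
There are 32 candidate sequences in total.
Checking each against the rules leaves 6 sequences.
Count = 6.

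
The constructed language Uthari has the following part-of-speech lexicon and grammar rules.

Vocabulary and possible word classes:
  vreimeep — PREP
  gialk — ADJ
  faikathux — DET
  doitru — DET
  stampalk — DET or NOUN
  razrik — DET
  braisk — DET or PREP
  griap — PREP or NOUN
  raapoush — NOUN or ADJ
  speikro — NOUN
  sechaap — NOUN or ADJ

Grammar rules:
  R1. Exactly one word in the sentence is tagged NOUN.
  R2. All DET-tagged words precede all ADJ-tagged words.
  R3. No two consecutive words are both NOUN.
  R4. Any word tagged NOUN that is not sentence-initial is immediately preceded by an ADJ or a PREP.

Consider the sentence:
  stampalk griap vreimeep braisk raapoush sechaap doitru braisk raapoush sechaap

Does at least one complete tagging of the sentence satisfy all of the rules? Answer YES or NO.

NO

Candidates per position — 1:stampalk {DET,NOUN}; 2:griap {PREP,NOUN}; 3:vreimeep {PREP}; 4:braisk {DET,PREP}; 5:raapoush {NOUN,ADJ}; 6:sechaap {NOUN,ADJ}; 7:doitru {DET}; 8:braisk {DET,PREP}; 9:raapoush {NOUN,ADJ}; 10:sechaap {NOUN,ADJ}.
Every candidate sequence violates at least one rule; no consistent tagging exists.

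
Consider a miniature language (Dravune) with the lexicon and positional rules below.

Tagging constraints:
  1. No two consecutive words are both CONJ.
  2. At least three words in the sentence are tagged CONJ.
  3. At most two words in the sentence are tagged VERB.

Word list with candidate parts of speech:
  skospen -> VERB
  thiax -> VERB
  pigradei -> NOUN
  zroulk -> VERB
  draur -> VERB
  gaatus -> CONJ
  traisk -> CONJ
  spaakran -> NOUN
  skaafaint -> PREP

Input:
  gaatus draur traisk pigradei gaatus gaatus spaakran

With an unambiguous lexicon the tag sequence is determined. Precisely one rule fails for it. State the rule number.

Fixed tagging: CONJ VERB CONJ NOUN CONJ CONJ NOUN.
Applying the rules: R1 ✗, R2 ✓, R3 ✓.
Only rule 1 fails.

1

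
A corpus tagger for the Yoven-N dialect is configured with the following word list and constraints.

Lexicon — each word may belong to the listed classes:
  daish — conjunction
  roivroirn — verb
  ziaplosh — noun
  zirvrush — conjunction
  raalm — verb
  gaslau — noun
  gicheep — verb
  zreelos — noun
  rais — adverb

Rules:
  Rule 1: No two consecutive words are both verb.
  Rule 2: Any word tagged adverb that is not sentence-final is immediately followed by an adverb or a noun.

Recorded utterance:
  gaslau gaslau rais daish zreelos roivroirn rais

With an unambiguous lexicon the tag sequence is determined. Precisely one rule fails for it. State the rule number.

Fixed tagging: noun noun adverb conjunction noun verb adverb.
Checking each rule: R1 pass, R2 fail.
Only rule 2 fails.

2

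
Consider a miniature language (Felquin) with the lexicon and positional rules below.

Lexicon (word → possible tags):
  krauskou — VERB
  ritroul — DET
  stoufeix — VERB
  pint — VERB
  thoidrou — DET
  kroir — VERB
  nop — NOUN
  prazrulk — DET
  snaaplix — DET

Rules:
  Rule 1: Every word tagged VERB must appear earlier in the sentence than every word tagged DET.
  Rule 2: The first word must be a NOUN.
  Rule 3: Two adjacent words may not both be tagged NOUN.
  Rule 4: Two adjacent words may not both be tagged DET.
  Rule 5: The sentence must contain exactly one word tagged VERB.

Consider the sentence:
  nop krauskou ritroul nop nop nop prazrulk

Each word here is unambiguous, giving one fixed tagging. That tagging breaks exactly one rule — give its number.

Fixed tagging: NOUN VERB DET NOUN NOUN NOUN DET.
Rule check: R1 ok, R2 ok, R3 fails, R4 ok, R5 ok.
Only rule 3 fails.

3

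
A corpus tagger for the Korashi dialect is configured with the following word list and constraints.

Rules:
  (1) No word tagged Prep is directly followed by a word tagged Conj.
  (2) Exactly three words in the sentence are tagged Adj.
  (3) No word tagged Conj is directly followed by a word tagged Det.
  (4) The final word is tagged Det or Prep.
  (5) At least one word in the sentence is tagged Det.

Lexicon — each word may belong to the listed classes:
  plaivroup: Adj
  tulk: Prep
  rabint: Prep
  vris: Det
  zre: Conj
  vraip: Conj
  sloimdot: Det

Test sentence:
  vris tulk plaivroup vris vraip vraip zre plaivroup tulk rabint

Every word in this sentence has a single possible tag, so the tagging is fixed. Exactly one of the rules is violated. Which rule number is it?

2

Fixed tagging: Det Prep Adj Det Conj Conj Conj Adj Prep Prep.
Checking each rule: R1 ok, R2 fails, R3 ok, R4 ok, R5 ok.
Only rule 2 fails.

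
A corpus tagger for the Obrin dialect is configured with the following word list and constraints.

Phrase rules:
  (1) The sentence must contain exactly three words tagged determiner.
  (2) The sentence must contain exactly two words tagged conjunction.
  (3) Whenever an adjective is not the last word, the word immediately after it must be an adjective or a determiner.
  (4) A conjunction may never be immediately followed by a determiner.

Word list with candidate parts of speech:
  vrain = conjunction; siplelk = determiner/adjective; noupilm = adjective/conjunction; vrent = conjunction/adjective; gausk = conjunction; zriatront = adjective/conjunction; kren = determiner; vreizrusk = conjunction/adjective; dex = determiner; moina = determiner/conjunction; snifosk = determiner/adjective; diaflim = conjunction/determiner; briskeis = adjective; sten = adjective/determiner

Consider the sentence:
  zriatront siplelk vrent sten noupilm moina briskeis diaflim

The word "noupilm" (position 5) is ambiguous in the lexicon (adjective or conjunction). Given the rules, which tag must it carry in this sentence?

conjunction

Candidates per position — 1:zriatront {adjective,conjunction}; 2:siplelk {determiner,adjective}; 3:vrent {conjunction,adjective}; 4:sten {adjective,determiner}; 5:noupilm {adjective,conjunction}; 6:moina {determiner,conjunction}; 7:briskeis {adjective}; 8:diaflim {conjunction,determiner}.
Position 8: tagging it conjunction would leave rule 3 unsatisfiable, so it must be determiner.
Position 5: the remaining choice is settled jointly with positions 1, 2, 3, 4, 6 — only conjunction at position 5 is part of a tagging that satisfies every rule.
The only consistent sequence is: adjective determiner adjective determiner conjunction conjunction adjective determiner.
Rule-by-rule: rule 1 ok; rule 2 ok; rule 3 ok; rule 4 ok.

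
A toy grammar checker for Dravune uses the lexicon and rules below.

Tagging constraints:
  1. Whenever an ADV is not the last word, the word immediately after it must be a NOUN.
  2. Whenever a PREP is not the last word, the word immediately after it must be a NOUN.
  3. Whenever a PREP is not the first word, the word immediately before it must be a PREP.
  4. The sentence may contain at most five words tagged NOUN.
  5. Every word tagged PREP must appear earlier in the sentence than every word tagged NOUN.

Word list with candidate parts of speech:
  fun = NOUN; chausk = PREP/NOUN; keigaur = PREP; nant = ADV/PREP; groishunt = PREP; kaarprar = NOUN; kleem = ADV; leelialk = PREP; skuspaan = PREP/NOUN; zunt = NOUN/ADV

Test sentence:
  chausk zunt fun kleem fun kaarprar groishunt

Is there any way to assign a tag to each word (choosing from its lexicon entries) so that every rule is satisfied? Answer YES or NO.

NO

Candidates per position — 1:chausk {PREP,NOUN}; 2:zunt {NOUN,ADV}; 3:fun {NOUN}; 4:kleem {ADV}; 5:fun {NOUN}; 6:kaarprar {NOUN}; 7:groishunt {PREP}.
Rule 3 cannot be satisfied by any choice of tags from the lexicon.
So there is no consistent tagging.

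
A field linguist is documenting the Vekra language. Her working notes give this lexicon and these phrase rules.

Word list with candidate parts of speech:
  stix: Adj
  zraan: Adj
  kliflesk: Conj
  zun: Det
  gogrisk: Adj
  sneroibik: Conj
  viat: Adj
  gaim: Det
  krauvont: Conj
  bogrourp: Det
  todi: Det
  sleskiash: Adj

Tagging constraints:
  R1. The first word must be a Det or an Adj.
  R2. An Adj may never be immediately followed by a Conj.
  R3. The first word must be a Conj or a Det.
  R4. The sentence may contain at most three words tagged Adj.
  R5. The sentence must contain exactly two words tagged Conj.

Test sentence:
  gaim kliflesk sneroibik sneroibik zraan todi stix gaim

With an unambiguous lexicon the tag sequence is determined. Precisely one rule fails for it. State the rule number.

5

Fixed tagging: Det Conj Conj Conj Adj Det Adj Det.
Applying the rules: R1 holds, R2 holds, R3 holds, R4 holds, R5 violated.
Only rule 5 fails.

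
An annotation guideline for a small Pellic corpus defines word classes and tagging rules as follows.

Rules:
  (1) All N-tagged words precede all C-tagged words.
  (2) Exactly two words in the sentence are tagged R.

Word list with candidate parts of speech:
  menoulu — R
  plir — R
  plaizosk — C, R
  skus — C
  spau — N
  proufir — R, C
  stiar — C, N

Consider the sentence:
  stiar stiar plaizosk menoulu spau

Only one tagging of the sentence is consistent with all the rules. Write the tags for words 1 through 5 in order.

N N R R N

Candidates per position — 1:stiar {C,N}; 2:stiar {C,N}; 3:plaizosk {C,R}; 4:menoulu {R}; 5:spau {N}.
Word 1 cannot be C — rule 1 would then fail for every completion. It is N.
Word 2 cannot be C — rule 1 would then fail for every completion. It is N.
Word 3 cannot be C — rule 1 would then fail for every completion. It is R.
So the tagging must be: N N R R N.
Checking: rule 1 ✓; rule 2 ✓.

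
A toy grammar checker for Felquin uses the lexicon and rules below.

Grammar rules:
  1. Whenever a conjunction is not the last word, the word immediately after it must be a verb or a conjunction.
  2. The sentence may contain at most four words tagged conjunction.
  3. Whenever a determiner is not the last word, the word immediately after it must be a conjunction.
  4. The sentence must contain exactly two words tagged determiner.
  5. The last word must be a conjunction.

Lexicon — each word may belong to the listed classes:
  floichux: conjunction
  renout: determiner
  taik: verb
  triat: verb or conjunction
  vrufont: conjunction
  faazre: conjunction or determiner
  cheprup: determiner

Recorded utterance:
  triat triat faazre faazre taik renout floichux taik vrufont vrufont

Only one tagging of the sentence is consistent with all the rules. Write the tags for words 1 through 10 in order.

Candidates per position — 1:triat {verb,conjunction}; 2:triat {verb,conjunction}; 3:faazre {conjunction,determiner}; 4:faazre {conjunction,determiner}; 5:taik {verb}; 6:renout {determiner}; 7:floichux {conjunction}; 8:taik {verb}; 9:vrufont {conjunction}; 10:vrufont {conjunction}.
Position 4: determiner is ruled out by rule 3; that leaves conjunction.
Position 1: conjunction is ruled out by rule 2; that leaves verb.
Position 2: conjunction is ruled out by rule 2; that leaves verb.
Position 3: conjunction is ruled out by rule 2; that leaves determiner.
So the tagging must be: verb verb determiner conjunction verb determiner conjunction verb conjunction conjunction.
Check: rule 1 holds; rule 2 holds; rule 3 holds; rule 4 holds; rule 5 holds.

verb verb determiner conjunction verb determiner conjunction verb conjunction conjunction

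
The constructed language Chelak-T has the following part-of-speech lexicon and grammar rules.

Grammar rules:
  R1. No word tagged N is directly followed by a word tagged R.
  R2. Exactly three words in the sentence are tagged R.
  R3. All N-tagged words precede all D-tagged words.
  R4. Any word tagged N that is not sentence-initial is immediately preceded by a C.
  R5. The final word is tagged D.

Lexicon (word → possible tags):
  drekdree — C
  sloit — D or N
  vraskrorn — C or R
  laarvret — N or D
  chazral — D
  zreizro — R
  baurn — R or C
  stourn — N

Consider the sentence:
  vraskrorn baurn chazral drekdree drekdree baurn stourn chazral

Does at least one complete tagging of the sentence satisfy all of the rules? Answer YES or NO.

NO

Candidates per position — 1:vraskrorn {C,R}; 2:baurn {R,C}; 3:chazral {D}; 4:drekdree {C}; 5:drekdree {C}; 6:baurn {R,C}; 7:stourn {N}; 8:chazral {D}.
Rule 3 cannot be satisfied by any choice of tags from the lexicon.
So there is no consistent tagging.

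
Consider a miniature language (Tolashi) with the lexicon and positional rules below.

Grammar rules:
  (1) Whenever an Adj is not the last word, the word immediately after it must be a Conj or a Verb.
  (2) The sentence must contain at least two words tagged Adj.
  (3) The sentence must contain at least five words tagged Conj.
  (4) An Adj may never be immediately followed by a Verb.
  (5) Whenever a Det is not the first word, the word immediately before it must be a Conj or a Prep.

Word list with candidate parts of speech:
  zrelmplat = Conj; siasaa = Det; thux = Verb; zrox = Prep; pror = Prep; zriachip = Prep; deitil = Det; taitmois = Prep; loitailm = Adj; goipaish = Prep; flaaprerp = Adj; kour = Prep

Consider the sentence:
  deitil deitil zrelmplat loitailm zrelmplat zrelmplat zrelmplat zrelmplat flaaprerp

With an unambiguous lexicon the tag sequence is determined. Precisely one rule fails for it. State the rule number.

Fixed tagging: Det Det Conj Adj Conj Conj Conj Conj Adj.
Rule check: R1 holds, R2 holds, R3 holds, R4 holds, R5 violated.
Only rule 5 fails.

5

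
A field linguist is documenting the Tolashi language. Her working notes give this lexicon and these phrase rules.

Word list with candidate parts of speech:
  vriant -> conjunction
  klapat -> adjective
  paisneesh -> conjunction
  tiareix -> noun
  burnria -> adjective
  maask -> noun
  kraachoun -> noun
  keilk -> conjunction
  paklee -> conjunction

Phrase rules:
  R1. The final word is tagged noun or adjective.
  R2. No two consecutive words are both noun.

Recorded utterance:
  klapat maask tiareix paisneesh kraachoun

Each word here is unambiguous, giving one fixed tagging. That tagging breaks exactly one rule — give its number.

Fixed tagging: adjective noun noun conjunction noun.
Rule check: R1 pass, R2 fail.
Only rule 2 fails.

2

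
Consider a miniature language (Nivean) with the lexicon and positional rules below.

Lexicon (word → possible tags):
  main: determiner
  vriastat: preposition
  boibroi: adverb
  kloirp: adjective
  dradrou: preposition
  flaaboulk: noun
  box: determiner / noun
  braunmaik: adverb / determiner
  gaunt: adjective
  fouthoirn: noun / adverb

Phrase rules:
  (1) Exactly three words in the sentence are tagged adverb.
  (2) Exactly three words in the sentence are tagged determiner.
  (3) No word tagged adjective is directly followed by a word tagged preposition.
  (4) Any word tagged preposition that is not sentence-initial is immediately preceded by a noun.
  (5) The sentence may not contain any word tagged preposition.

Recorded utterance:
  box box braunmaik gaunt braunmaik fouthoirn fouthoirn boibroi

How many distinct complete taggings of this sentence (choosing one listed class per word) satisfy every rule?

Candidates per position — 1:box {determiner,noun}; 2:box {determiner,noun}; 3:braunmaik {adverb,determiner}; 4:gaunt {adjective}; 5:braunmaik {adverb,determiner}; 6:fouthoirn {noun,adverb}; 7:fouthoirn {noun,adverb}; 8:boibroi {adverb}.
There are 64 candidate sequences in total.
Checking each against the rules leaves 6 sequences.
Count = 6.

6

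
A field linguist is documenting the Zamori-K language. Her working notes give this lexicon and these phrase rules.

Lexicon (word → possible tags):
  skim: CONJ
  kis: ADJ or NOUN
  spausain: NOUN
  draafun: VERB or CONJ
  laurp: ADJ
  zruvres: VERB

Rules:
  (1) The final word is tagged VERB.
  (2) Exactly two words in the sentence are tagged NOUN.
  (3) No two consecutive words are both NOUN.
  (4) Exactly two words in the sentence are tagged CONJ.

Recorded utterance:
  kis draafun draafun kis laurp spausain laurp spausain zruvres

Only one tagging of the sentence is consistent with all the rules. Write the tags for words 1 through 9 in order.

Candidates per position — 1:kis {ADJ,NOUN}; 2:draafun {VERB,CONJ}; 3:draafun {VERB,CONJ}; 4:kis {ADJ,NOUN}; 5:laurp {ADJ}; 6:spausain {NOUN}; 7:laurp {ADJ}; 8:spausain {NOUN}; 9:zruvres {VERB}.
If word 1 were NOUN, no tagging could satisfy rule 2; so word 1 is ADJ.
If word 2 were VERB, no tagging could satisfy rule 4; so word 2 is CONJ.
If word 3 were VERB, no tagging could satisfy rule 4; so word 3 is CONJ.
If word 4 were NOUN, no tagging could satisfy rule 2; so word 4 is ADJ.
That leaves exactly one tagging: ADJ CONJ CONJ ADJ ADJ NOUN ADJ NOUN VERB.
Verifying each rule — rule 1 ok; rule 2 ok; rule 3 ok; rule 4 ok.

ADJ CONJ CONJ ADJ ADJ NOUN ADJ NOUN VERB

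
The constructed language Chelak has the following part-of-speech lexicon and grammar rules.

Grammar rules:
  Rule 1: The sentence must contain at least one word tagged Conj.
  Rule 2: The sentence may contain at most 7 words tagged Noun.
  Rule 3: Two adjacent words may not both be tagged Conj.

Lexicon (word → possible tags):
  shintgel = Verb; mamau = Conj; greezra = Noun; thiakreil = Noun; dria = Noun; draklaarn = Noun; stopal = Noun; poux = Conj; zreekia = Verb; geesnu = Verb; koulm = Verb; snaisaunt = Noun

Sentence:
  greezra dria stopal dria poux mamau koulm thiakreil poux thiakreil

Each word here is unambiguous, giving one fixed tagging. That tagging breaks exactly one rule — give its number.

3

Fixed tagging: Noun Noun Noun Noun Conj Conj Verb Noun Conj Noun.
Checking each rule: R1 holds, R2 holds, R3 violated.
Only rule 3 fails.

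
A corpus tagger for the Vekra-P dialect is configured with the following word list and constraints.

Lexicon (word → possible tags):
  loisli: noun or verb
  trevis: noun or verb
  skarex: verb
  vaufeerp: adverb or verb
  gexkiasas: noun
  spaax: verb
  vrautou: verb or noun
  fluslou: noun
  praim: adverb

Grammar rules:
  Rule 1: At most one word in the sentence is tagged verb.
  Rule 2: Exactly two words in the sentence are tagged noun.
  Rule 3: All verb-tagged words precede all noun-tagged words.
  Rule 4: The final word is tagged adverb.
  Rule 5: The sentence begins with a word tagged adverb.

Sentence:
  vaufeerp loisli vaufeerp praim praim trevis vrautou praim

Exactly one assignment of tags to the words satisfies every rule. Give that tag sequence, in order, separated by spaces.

Candidates per position — 1:vaufeerp {adverb,verb}; 2:loisli {noun,verb}; 3:vaufeerp {adverb,verb}; 4:praim {adverb}; 5:praim {adverb}; 6:trevis {noun,verb}; 7:vrautou {verb,noun}; 8:praim {adverb}.
Position 1: tagging it verb would leave rule 5 unsatisfiable, so it must be adverb.
The remaining ambiguous positions (2, 3, 6, 7) are resolved jointly — only one combination satisfies every rule.
That leaves exactly one tagging: adverb verb adverb adverb adverb noun noun adverb.
Checking: rule 1 satisfied; rule 2 satisfied; rule 3 satisfied; rule 4 satisfied; rule 5 satisfied.

adverb verb adverb adverb adverb noun noun adverb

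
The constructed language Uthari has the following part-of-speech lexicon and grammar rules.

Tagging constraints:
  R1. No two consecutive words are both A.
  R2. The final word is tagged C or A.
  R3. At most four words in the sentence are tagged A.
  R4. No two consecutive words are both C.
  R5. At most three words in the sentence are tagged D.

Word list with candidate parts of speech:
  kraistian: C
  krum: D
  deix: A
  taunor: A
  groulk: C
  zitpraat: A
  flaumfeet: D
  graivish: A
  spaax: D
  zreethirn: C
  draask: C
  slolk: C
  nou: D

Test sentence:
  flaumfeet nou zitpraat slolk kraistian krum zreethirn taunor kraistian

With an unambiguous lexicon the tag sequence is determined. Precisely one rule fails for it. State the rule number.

Fixed tagging: D D A C C D C A C.
Applying the rules: R1 ok, R2 ok, R3 ok, R4 fails, R5 ok.
Only rule 4 fails.

4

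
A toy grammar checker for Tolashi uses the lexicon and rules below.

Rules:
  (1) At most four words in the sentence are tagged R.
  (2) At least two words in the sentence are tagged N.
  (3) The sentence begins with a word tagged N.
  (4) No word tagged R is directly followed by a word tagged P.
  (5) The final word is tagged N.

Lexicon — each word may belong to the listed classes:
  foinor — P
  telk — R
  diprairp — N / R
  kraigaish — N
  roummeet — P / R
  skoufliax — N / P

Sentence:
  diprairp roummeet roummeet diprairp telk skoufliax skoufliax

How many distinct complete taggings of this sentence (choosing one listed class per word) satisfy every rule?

Candidates per position — 1:diprairp {N,R}; 2:roummeet {P,R}; 3:roummeet {P,R}; 4:diprairp {N,R}; 5:telk {R}; 6:skoufliax {N,P}; 7:skoufliax {N,P}.
There are 64 candidate sequences in total.
Checking each against the rules leaves 6 sequences.
Count = 6.

6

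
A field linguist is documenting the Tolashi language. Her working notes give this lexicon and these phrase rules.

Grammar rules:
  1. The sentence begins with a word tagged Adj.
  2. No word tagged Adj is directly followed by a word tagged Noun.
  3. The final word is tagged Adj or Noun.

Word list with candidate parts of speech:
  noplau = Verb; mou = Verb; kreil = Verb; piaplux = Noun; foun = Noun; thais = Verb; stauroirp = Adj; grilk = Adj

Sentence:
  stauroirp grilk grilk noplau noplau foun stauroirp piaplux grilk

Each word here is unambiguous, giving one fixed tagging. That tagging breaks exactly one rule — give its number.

Fixed tagging: Adj Adj Adj Verb Verb Noun Adj Noun Adj.
Applying the rules: R1 holds, R2 violated, R3 holds.
Only rule 2 fails.

2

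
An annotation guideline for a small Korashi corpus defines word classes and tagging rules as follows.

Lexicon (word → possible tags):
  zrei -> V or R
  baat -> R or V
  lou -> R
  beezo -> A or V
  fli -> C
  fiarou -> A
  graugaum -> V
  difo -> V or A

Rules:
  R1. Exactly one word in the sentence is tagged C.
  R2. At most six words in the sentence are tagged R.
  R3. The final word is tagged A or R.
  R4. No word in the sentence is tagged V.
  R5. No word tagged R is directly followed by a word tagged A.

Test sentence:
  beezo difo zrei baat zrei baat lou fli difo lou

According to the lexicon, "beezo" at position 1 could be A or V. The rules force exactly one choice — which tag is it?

Candidates per position — 1:beezo {A,V}; 2:difo {V,A}; 3:zrei {V,R}; 4:baat {R,V}; 5:zrei {V,R}; 6:baat {R,V}; 7:lou {R}; 8:fli {C}; 9:difo {V,A}; 10:lou {R}.
If word 1 were V, no tagging could satisfy rule 4; so word 1 is A.
If word 2 were V, no tagging could satisfy rule 4; so word 2 is A.
If word 3 were V, no tagging could satisfy rule 4; so word 3 is R.
If word 4 were V, no tagging could satisfy rule 4; so word 4 is R.
If word 5 were V, no tagging could satisfy rule 4; so word 5 is R.
If word 6 were V, no tagging could satisfy rule 4; so word 6 is R.
If word 9 were V, no tagging could satisfy rule 4; so word 9 is A.
That leaves exactly one tagging: A A R R R R R C A R.
Check: rule 1 ✓; rule 2 ✓; rule 3 ✓; rule 4 ✓; rule 5 ✓.

A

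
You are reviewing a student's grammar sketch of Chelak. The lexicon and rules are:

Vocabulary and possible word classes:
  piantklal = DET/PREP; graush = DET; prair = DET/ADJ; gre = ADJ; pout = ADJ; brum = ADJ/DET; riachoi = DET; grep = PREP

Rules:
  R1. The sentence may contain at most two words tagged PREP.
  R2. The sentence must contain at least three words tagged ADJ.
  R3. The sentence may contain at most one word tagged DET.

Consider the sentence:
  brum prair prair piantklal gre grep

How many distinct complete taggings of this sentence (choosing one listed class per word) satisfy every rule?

Candidates per position — 1:brum {ADJ,DET}; 2:prair {DET,ADJ}; 3:prair {DET,ADJ}; 4:piantklal {DET,PREP}; 5:gre {ADJ}; 6:grep {PREP}.
There are 16 candidate sequences in total.
The sequences that satisfy every rule: ADJ DET ADJ PREP ADJ PREP; ADJ ADJ DET PREP ADJ PREP; ADJ ADJ ADJ DET ADJ PREP; ADJ ADJ ADJ PREP ADJ PREP; DET ADJ ADJ PREP ADJ PREP.
Count = 5.

5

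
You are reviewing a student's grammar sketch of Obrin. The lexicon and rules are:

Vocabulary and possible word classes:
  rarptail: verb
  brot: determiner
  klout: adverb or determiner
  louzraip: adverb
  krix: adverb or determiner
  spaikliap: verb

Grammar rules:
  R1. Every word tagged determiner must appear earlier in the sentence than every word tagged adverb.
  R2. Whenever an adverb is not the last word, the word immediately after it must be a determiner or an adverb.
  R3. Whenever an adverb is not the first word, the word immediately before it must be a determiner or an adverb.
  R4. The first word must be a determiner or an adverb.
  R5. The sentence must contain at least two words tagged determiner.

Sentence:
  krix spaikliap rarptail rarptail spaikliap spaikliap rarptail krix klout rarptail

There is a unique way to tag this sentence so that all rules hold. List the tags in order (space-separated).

determiner verb verb verb verb verb verb determiner determiner verb

Candidates per position — 1:krix {adverb,determiner}; 2:spaikliap {verb}; 3:rarptail {verb}; 4:rarptail {verb}; 5:spaikliap {verb}; 6:spaikliap {verb}; 7:rarptail {verb}; 8:krix {adverb,determiner}; 9:klout {adverb,determiner}; 10:rarptail {verb}.
If word 1 were adverb, no tagging could satisfy rule 2; so word 1 is determiner.
If word 8 were adverb, no tagging could satisfy rule 3; so word 8 is determiner.
If word 9 were adverb, no tagging could satisfy rule 2; so word 9 is determiner.
The only consistent sequence is: determiner verb verb verb verb verb verb determiner determiner verb.
Check: rule 1 ✓; rule 2 ✓; rule 3 ✓; rule 4 ✓; rule 5 ✓.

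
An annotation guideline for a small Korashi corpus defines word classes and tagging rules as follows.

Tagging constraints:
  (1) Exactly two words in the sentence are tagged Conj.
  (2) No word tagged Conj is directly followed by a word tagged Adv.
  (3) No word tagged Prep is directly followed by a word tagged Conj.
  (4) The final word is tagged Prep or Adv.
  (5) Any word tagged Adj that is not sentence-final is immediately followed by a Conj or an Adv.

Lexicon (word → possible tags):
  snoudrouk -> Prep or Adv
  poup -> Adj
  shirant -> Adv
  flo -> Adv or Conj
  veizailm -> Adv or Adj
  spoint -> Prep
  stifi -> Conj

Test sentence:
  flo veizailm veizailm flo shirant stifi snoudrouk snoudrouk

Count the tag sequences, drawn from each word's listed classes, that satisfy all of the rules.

Candidates per position — 1:flo {Adv,Conj}; 2:veizailm {Adv,Adj}; 3:veizailm {Adv,Adj}; 4:flo {Adv,Conj}; 5:shirant {Adv}; 6:stifi {Conj}; 7:snoudrouk {Prep,Adv}; 8:snoudrouk {Prep,Adv}.
There are 64 candidate sequences in total.
The sequences that satisfy every rule: Conj Adj Adv Adv Adv Conj Prep Prep; Conj Adj Adv Adv Adv Conj Prep Adv.
Count = 2.

2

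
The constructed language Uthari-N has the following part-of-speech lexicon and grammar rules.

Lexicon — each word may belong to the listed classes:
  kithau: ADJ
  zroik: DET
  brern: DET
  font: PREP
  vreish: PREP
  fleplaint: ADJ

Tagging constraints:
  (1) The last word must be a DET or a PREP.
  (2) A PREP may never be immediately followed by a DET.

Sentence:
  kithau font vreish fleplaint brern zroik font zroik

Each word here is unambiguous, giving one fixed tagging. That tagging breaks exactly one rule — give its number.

2

Fixed tagging: ADJ PREP PREP ADJ DET DET PREP DET.
Rule check: R1 ✓, R2 ✗.
Only rule 2 fails.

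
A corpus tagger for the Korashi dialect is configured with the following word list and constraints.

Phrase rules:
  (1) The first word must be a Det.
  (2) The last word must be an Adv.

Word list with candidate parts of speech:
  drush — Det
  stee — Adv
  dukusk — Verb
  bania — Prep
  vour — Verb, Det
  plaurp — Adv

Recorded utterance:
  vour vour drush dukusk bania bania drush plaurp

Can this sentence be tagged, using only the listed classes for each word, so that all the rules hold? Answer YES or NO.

Candidates per position — 1:vour {Verb,Det}; 2:vour {Verb,Det}; 3:drush {Det}; 4:dukusk {Verb}; 5:bania {Prep}; 6:bania {Prep}; 7:drush {Det}; 8:plaurp {Adv}.
One satisfying assignment: Det Det Det Verb Prep Prep Det Adv.
Verifying each rule — rule 1 holds; rule 2 holds.

YES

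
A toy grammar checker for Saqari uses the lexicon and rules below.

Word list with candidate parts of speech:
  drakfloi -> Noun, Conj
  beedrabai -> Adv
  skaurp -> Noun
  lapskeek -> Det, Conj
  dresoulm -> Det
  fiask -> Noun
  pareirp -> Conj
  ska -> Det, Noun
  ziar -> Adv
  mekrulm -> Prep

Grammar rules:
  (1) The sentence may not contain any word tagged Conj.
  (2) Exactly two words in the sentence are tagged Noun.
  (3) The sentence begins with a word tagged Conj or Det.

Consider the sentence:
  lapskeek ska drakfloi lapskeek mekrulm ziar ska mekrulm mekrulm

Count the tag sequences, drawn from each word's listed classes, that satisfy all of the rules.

Candidates per position — 1:lapskeek {Det,Conj}; 2:ska {Det,Noun}; 3:drakfloi {Noun,Conj}; 4:lapskeek {Det,Conj}; 5:mekrulm {Prep}; 6:ziar {Adv}; 7:ska {Det,Noun}; 8:mekrulm {Prep}; 9:mekrulm {Prep}.
There are 32 candidate sequences in total.
The sequences that satisfy every rule: Det Det Noun Det Prep Adv Noun Prep Prep; Det Noun Noun Det Prep Adv Det Prep Prep.
Count = 2.

2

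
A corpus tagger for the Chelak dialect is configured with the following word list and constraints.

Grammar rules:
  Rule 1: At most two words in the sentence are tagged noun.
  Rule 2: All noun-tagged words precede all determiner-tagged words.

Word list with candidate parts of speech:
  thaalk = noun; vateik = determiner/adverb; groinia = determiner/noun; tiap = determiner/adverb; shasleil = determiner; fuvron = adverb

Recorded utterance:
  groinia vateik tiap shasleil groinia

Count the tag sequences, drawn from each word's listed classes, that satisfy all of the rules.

Candidates per position — 1:groinia {determiner,noun}; 2:vateik {determiner,adverb}; 3:tiap {determiner,adverb}; 4:shasleil {determiner}; 5:groinia {determiner,noun}.
There are 16 candidate sequences in total.
Checking each against the rules leaves 8 sequences.
Count = 8.

8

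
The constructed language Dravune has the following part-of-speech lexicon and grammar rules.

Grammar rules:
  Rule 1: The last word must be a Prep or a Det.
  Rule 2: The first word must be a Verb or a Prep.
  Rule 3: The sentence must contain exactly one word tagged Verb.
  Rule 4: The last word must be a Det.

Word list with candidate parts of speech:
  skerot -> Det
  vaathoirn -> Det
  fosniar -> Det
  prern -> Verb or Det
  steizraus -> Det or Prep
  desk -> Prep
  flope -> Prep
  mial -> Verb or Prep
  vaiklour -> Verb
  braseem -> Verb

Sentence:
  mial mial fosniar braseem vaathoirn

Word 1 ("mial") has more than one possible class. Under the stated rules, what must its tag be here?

Prep

Candidates per position — 1:mial {Verb,Prep}; 2:mial {Verb,Prep}; 3:fosniar {Det}; 4:braseem {Verb}; 5:vaathoirn {Det}.
If word 1 were Verb, no tagging could satisfy rule 3; so word 1 is Prep.
If word 2 were Verb, no tagging could satisfy rule 3; so word 2 is Prep.
So the tagging must be: Prep Prep Det Verb Det.
Check: rule 1 satisfied; rule 2 satisfied; rule 3 satisfied; rule 4 satisfied.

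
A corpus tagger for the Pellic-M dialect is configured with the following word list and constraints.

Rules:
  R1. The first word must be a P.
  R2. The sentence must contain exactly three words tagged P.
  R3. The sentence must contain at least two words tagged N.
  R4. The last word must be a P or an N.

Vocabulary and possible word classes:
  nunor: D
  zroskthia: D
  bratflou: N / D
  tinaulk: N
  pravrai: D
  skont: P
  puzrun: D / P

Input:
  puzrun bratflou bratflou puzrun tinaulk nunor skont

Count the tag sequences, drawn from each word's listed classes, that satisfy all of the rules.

Candidates per position — 1:puzrun {D,P}; 2:bratflou {N,D}; 3:bratflou {N,D}; 4:puzrun {D,P}; 5:tinaulk {N}; 6:nunor {D}; 7:skont {P}.
There are 16 candidate sequences in total.
The sequences that satisfy every rule: P N N P N D P; P N D P N D P; P D N P N D P.
Count = 3.

3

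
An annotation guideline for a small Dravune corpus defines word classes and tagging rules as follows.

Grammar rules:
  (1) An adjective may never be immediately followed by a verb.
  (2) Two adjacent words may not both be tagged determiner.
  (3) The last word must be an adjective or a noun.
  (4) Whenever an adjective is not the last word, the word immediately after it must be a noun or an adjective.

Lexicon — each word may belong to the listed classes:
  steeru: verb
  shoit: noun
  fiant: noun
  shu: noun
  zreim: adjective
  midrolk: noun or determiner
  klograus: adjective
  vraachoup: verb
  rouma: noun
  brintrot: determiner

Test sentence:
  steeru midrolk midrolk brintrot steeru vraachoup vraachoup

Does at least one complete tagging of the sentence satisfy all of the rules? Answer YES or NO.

NO

Candidates per position — 1:steeru {verb}; 2:midrolk {noun,determiner}; 3:midrolk {noun,determiner}; 4:brintrot {determiner}; 5:steeru {verb}; 6:vraachoup {verb}; 7:vraachoup {verb}.
Rule 3 cannot be satisfied by any choice of tags from the lexicon.
So there is no consistent tagging.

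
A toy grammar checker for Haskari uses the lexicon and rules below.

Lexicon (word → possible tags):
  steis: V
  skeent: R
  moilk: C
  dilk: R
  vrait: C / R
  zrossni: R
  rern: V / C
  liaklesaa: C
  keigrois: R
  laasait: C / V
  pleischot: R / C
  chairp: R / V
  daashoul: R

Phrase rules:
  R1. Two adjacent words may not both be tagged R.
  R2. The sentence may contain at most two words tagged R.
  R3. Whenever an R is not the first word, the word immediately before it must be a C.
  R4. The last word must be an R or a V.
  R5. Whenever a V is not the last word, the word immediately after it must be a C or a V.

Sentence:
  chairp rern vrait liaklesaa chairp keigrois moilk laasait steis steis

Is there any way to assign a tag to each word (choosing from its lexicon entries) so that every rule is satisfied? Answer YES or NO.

NO

Candidates per position — 1:chairp {R,V}; 2:rern {V,C}; 3:vrait {C,R}; 4:liaklesaa {C}; 5:chairp {R,V}; 6:keigrois {R}; 7:moilk {C}; 8:laasait {C,V}; 9:steis {V}; 10:steis {V}.
Rule 3 cannot be satisfied by any choice of tags from the lexicon.
So there is no consistent tagging.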